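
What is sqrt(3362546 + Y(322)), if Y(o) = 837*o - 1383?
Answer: sqrt(3630677) ≈ 1905.4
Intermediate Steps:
Y(o) = -1383 + 837*o
sqrt(3362546 + Y(322)) = sqrt(3362546 + (-1383 + 837*322)) = sqrt(3362546 + (-1383 + 269514)) = sqrt(3362546 + 268131) = sqrt(3630677)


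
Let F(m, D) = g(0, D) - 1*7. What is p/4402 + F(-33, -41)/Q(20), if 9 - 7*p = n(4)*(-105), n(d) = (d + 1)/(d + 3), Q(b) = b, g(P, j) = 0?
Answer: -15287/44020 ≈ -0.34727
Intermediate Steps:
n(d) = (1 + d)/(3 + d)
F(m, D) = -7 (F(m, D) = 0 - 1*7 = 0 - 7 = -7)
p = 12 (p = 9/7 - (1 + 4)/(3 + 4)*(-105)/7 = 9/7 - 5/7*(-105)/7 = 9/7 - (⅐)*5*(-105)/7 = 9/7 - 5*(-105)/49 = 9/7 - ⅐*(-75) = 9/7 + 75/7 = 12)
p/4402 + F(-33, -41)/Q(20) = 12/4402 - 7/20 = 12*(1/4402) - 7*1/20 = 6/2201 - 7/20 = -15287/44020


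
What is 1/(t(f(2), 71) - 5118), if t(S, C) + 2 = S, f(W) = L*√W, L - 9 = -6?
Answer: -2560/13107191 - 3*√2/26214382 ≈ -0.00019547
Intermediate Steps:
L = 3 (L = 9 - 6 = 3)
f(W) = 3*√W
t(S, C) = -2 + S
1/(t(f(2), 71) - 5118) = 1/((-2 + 3*√2) - 5118) = 1/(-5120 + 3*√2)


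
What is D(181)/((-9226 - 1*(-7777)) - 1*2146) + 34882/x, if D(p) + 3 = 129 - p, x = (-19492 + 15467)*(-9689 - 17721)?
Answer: 619328954/39661927375 ≈ 0.015615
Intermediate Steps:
x = 110325250 (x = -4025*(-27410) = 110325250)
D(p) = 126 - p (D(p) = -3 + (129 - p) = 126 - p)
D(181)/((-9226 - 1*(-7777)) - 1*2146) + 34882/x = (126 - 1*181)/((-9226 - 1*(-7777)) - 1*2146) + 34882/110325250 = (126 - 181)/((-9226 + 7777) - 2146) + 34882*(1/110325250) = -55/(-1449 - 2146) + 17441/55162625 = -55/(-3595) + 17441/55162625 = -55*(-1/3595) + 17441/55162625 = 11/719 + 17441/55162625 = 619328954/39661927375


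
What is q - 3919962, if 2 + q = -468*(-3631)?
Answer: -2220656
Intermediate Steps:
q = 1699306 (q = -2 - 468*(-3631) = -2 + 1699308 = 1699306)
q - 3919962 = 1699306 - 3919962 = -2220656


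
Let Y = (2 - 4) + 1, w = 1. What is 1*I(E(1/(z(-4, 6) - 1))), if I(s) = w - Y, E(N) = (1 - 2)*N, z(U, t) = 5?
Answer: 2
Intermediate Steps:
Y = -1 (Y = -2 + 1 = -1)
E(N) = -N
I(s) = 2 (I(s) = 1 - 1*(-1) = 1 + 1 = 2)
1*I(E(1/(z(-4, 6) - 1))) = 1*2 = 2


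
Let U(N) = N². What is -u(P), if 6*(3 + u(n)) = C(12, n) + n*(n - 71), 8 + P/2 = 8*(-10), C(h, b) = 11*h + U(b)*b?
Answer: 901365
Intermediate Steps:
C(h, b) = b³ + 11*h (C(h, b) = 11*h + b²*b = 11*h + b³ = b³ + 11*h)
P = -176 (P = -16 + 2*(8*(-10)) = -16 + 2*(-80) = -16 - 160 = -176)
u(n) = 19 + n³/6 + n*(-71 + n)/6 (u(n) = -3 + ((n³ + 11*12) + n*(n - 71))/6 = -3 + ((n³ + 132) + n*(-71 + n))/6 = -3 + ((132 + n³) + n*(-71 + n))/6 = -3 + (132 + n³ + n*(-71 + n))/6 = -3 + (22 + n³/6 + n*(-71 + n)/6) = 19 + n³/6 + n*(-71 + n)/6)
-u(P) = -(19 - 71/6*(-176) + (⅙)*(-176)² + (⅙)*(-176)³) = -(19 + 6248/3 + (⅙)*30976 + (⅙)*(-5451776)) = -(19 + 6248/3 + 15488/3 - 2725888/3) = -1*(-901365) = 901365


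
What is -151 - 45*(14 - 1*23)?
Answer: 254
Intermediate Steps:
-151 - 45*(14 - 1*23) = -151 - 45*(14 - 23) = -151 - 45*(-9) = -151 + 405 = 254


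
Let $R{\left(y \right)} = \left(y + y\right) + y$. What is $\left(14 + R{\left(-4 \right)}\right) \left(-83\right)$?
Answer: $-166$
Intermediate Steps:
$R{\left(y \right)} = 3 y$ ($R{\left(y \right)} = 2 y + y = 3 y$)
$\left(14 + R{\left(-4 \right)}\right) \left(-83\right) = \left(14 + 3 \left(-4\right)\right) \left(-83\right) = \left(14 - 12\right) \left(-83\right) = 2 \left(-83\right) = -166$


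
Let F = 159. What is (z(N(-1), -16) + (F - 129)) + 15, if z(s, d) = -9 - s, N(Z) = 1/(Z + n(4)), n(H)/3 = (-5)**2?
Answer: 2663/74 ≈ 35.987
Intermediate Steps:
n(H) = 75 (n(H) = 3*(-5)**2 = 3*25 = 75)
N(Z) = 1/(75 + Z) (N(Z) = 1/(Z + 75) = 1/(75 + Z))
(z(N(-1), -16) + (F - 129)) + 15 = ((-9 - 1/(75 - 1)) + (159 - 129)) + 15 = ((-9 - 1/74) + 30) + 15 = (-667/74 + 30) + 15 = 1553/74 + 15 = 2663/74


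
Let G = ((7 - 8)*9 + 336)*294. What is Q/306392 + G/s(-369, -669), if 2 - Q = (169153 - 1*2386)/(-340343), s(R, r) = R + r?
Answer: -1670852215253119/18040158434888 ≈ -92.619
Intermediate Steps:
Q = 847453/340343 (Q = 2 - (169153 - 1*2386)/(-340343) = 2 - (169153 - 2386)*(-1)/340343 = 2 - 166767*(-1)/340343 = 2 - 1*(-166767/340343) = 2 + 166767/340343 = 847453/340343 ≈ 2.4900)
G = 96138 (G = (-1*9 + 336)*294 = (-9 + 336)*294 = 327*294 = 96138)
Q/306392 + G/s(-369, -669) = (847453/340343)/306392 + 96138/(-369 - 669) = (847453/340343)*(1/306392) + 96138/(-1038) = 847453/104278372456 + 96138*(-1/1038) = 847453/104278372456 - 16023/173 = -1670852215253119/18040158434888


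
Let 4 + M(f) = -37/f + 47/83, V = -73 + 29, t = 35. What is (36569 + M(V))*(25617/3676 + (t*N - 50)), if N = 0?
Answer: -21123839916977/13424752 ≈ -1.5735e+6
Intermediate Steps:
V = -44
M(f) = -285/83 - 37/f (M(f) = -4 + (-37/f + 47/83) = -4 + (47/83 - 37/f) = -285/83 - 37/f)
(36569 + M(V))*(25617/3676 + (t*N - 50)) = (36569 + (-285/83 - 37/(-44)))*(25617/3676 + (35*0 - 50)) = (36569 + (-285/83 - 37*(-1/44)))*(25617*(1/3676) + (0 - 50)) = (36569 + (-285/83 + 37/44))*(25617/3676 - 50) = (36569 - 9469/3652)*(-158183/3676) = (133540519/3652)*(-158183/3676) = -21123839916977/13424752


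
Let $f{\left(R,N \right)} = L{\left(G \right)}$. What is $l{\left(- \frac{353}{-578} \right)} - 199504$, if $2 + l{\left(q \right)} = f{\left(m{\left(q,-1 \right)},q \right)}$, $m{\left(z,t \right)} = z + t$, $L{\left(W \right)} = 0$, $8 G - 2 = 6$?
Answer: $-199506$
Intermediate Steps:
$G = 1$ ($G = \frac{1}{4} + \frac{1}{8} \cdot 6 = \frac{1}{4} + \frac{3}{4} = 1$)
$m{\left(z,t \right)} = t + z$
$f{\left(R,N \right)} = 0$
$l{\left(q \right)} = -2$ ($l{\left(q \right)} = -2 + 0 = -2$)
$l{\left(- \frac{353}{-578} \right)} - 199504 = -2 - 199504 = -199506$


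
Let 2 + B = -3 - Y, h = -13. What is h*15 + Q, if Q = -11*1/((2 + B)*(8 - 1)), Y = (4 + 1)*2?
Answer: -17734/91 ≈ -194.88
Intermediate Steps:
Y = 10 (Y = 5*2 = 10)
B = -15 (B = -2 + (-3 - 1*10) = -2 + (-3 - 10) = -2 - 13 = -15)
Q = 11/91 (Q = -11*1/((2 - 15)*(8 - 1)) = -11/((-13*7)) = -11/(-91) = -11*(-1/91) = 11/91 ≈ 0.12088)
h*15 + Q = -13*15 + 11/91 = -195 + 11/91 = -17734/91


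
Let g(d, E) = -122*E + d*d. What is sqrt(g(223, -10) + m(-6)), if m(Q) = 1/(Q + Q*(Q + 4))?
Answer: sqrt(1834170)/6 ≈ 225.72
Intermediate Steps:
g(d, E) = d**2 - 122*E (g(d, E) = -122*E + d**2 = d**2 - 122*E)
m(Q) = 1/(Q + Q*(4 + Q))
sqrt(g(223, -10) + m(-6)) = sqrt((223**2 - 122*(-10)) + 1/((-6)*(5 - 6))) = sqrt((49729 + 1220) - 1/6/(-1)) = sqrt(50949 - 1/6*(-1)) = sqrt(50949 + 1/6) = sqrt(305695/6) = sqrt(1834170)/6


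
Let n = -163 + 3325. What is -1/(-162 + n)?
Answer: -1/3000 ≈ -0.00033333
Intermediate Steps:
n = 3162
-1/(-162 + n) = -1/(-162 + 3162) = -1/3000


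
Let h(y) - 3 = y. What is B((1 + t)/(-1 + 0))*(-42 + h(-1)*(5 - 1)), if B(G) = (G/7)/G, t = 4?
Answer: -34/7 ≈ -4.8571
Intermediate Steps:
h(y) = 3 + y
B(G) = ⅐ (B(G) = (G*(⅐))/G = (G/7)/G = ⅐)
B((1 + t)/(-1 + 0))*(-42 + h(-1)*(5 - 1)) = (-42 + (3 - 1)*(5 - 1))/7 = (-42 + 2*4)/7 = (-42 + 8)/7 = (⅐)*(-34) = -34/7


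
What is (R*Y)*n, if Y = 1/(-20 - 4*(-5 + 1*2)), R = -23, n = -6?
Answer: -69/4 ≈ -17.250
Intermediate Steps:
Y = -⅛ (Y = 1/(-20 - 4*(-5 + 2)) = 1/(-20 - 4*(-3)) = 1/(-20 + 12) = 1/(-8) = -⅛ ≈ -0.12500)
(R*Y)*n = -23*(-⅛)*(-6) = (23/8)*(-6) = -69/4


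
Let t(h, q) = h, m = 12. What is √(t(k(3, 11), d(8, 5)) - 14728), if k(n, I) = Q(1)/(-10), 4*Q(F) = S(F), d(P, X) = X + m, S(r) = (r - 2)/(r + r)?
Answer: I*√5891195/20 ≈ 121.36*I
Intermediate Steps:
S(r) = (-2 + r)/(2*r) (S(r) = (-2 + r)/((2*r)) = (-2 + r)*(1/(2*r)) = (-2 + r)/(2*r))
d(P, X) = 12 + X (d(P, X) = X + 12 = 12 + X)
Q(F) = (-2 + F)/(8*F) (Q(F) = ((-2 + F)/(2*F))/4 = (-2 + F)/(8*F))
k(n, I) = 1/80 (k(n, I) = ((⅛)*(-2 + 1)/1)/(-10) = ((⅛)*1*(-1))*(-⅒) = -⅛*(-⅒) = 1/80)
√(t(k(3, 11), d(8, 5)) - 14728) = √(1/80 - 14728) = √(-1178239/80) = I*√5891195/20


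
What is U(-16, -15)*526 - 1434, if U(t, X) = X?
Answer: -9324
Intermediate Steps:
U(-16, -15)*526 - 1434 = -15*526 - 1434 = -7890 - 1434 = -9324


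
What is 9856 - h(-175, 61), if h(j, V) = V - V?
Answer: 9856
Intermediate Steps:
h(j, V) = 0
9856 - h(-175, 61) = 9856 - 1*0 = 9856 + 0 = 9856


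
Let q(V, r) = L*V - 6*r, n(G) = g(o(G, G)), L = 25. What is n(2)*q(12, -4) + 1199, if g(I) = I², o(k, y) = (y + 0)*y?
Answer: 6383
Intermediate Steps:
o(k, y) = y² (o(k, y) = y*y = y²)
n(G) = G⁴ (n(G) = (G²)² = G⁴)
q(V, r) = -6*r + 25*V (q(V, r) = 25*V - 6*r = -6*r + 25*V)
n(2)*q(12, -4) + 1199 = 2⁴*(-6*(-4) + 25*12) + 1199 = 16*(24 + 300) + 1199 = 16*324 + 1199 = 5184 + 1199 = 6383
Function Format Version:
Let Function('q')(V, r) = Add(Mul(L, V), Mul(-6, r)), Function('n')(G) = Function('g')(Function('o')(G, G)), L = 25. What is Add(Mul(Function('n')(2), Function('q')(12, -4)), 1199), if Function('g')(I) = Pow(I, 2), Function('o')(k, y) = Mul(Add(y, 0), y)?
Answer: 6383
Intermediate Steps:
Function('o')(k, y) = Pow(y, 2) (Function('o')(k, y) = Mul(y, y) = Pow(y, 2))
Function('n')(G) = Pow(G, 4) (Function('n')(G) = Pow(Pow(G, 2), 2) = Pow(G, 4))
Function('q')(V, r) = Add(Mul(-6, r), Mul(25, V)) (Function('q')(V, r) = Add(Mul(25, V), Mul(-6, r)) = Add(Mul(-6, r), Mul(25, V)))
Add(Mul(Function('n')(2), Function('q')(12, -4)), 1199) = Add(Mul(Pow(2, 4), Add(Mul(-6, -4), Mul(25, 12))), 1199) = Add(Mul(16, Add(24, 300)), 1199) = Add(Mul(16, 324), 1199) = Add(5184, 1199) = 6383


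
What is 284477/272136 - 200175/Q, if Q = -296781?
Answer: 46300730779/26921598072 ≈ 1.7198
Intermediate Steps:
284477/272136 - 200175/Q = 284477/272136 - 200175/(-296781) = 284477*(1/272136) - 200175*(-1/296781) = 284477/272136 + 66725/98927 = 46300730779/26921598072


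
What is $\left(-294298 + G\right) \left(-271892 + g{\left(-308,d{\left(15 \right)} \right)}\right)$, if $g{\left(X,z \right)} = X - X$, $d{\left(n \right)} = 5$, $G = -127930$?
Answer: $114800415376$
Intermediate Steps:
$g{\left(X,z \right)} = 0$
$\left(-294298 + G\right) \left(-271892 + g{\left(-308,d{\left(15 \right)} \right)}\right) = \left(-294298 - 127930\right) \left(-271892 + 0\right) = \left(-422228\right) \left(-271892\right) = 114800415376$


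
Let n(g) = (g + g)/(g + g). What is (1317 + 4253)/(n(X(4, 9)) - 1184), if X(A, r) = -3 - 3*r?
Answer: -5570/1183 ≈ -4.7084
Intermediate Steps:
n(g) = 1 (n(g) = (2*g)/((2*g)) = (2*g)*(1/(2*g)) = 1)
(1317 + 4253)/(n(X(4, 9)) - 1184) = (1317 + 4253)/(1 - 1184) = 5570/(-1183) = 5570*(-1/1183) = -5570/1183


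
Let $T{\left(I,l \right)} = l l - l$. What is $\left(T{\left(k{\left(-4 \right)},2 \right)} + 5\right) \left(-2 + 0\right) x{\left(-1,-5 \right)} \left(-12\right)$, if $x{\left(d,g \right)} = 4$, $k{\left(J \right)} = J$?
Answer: $672$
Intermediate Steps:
$T{\left(I,l \right)} = l^{2} - l$
$\left(T{\left(k{\left(-4 \right)},2 \right)} + 5\right) \left(-2 + 0\right) x{\left(-1,-5 \right)} \left(-12\right) = \left(2 \left(-1 + 2\right) + 5\right) \left(-2 + 0\right) 4 \left(-12\right) = \left(2 \cdot 1 + 5\right) \left(-2\right) \left(-48\right) = \left(2 + 5\right) \left(-2\right) \left(-48\right) = 7 \left(-2\right) \left(-48\right) = \left(-14\right) \left(-48\right) = 672$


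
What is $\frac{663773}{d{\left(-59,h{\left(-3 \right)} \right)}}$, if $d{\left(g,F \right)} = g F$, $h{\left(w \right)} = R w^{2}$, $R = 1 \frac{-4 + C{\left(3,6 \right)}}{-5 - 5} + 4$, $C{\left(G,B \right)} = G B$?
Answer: $- \frac{3318865}{6903} \approx -480.79$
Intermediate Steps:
$C{\left(G,B \right)} = B G$
$R = \frac{13}{5}$ ($R = 1 \frac{-4 + 6 \cdot 3}{-5 - 5} + 4 = 1 \frac{-4 + 18}{-10} + 4 = 1 \cdot 14 \left(- \frac{1}{10}\right) + 4 = 1 \left(- \frac{7}{5}\right) + 4 = - \frac{7}{5} + 4 = \frac{13}{5} \approx 2.6$)
$h{\left(w \right)} = \frac{13 w^{2}}{5}$
$d{\left(g,F \right)} = F g$
$\frac{663773}{d{\left(-59,h{\left(-3 \right)} \right)}} = \frac{663773}{\frac{13 \left(-3\right)^{2}}{5} \left(-59\right)} = \frac{663773}{\frac{13}{5} \cdot 9 \left(-59\right)} = \frac{663773}{\frac{117}{5} \left(-59\right)} = \frac{663773}{- \frac{6903}{5}} = 663773 \left(- \frac{5}{6903}\right) = - \frac{3318865}{6903}$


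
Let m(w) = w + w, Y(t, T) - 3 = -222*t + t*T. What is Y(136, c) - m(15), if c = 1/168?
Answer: -634582/21 ≈ -30218.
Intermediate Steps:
c = 1/168 ≈ 0.0059524
Y(t, T) = 3 - 222*t + T*t (Y(t, T) = 3 + (-222*t + t*T) = 3 + (-222*t + T*t) = 3 - 222*t + T*t)
m(w) = 2*w
Y(136, c) - m(15) = (3 - 222*136 + (1/168)*136) - 2*15 = (3 - 30192 + 17/21) - 1*30 = -633952/21 - 30 = -634582/21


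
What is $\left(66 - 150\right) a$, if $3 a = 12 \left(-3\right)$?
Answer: $1008$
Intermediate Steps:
$a = -12$ ($a = \frac{12 \left(-3\right)}{3} = \frac{1}{3} \left(-36\right) = -12$)
$\left(66 - 150\right) a = \left(66 - 150\right) \left(-12\right) = \left(-84\right) \left(-12\right) = 1008$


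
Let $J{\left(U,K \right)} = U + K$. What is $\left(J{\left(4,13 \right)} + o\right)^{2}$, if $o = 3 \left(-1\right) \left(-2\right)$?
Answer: $529$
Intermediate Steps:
$J{\left(U,K \right)} = K + U$
$o = 6$ ($o = \left(-3\right) \left(-2\right) = 6$)
$\left(J{\left(4,13 \right)} + o\right)^{2} = \left(\left(13 + 4\right) + 6\right)^{2} = \left(17 + 6\right)^{2} = 23^{2} = 529$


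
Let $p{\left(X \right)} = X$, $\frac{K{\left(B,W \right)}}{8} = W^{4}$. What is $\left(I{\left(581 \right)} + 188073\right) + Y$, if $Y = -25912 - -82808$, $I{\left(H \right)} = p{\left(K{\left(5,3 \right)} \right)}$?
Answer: $245617$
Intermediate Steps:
$K{\left(B,W \right)} = 8 W^{4}$
$I{\left(H \right)} = 648$ ($I{\left(H \right)} = 8 \cdot 3^{4} = 8 \cdot 81 = 648$)
$Y = 56896$ ($Y = -25912 + 82808 = 56896$)
$\left(I{\left(581 \right)} + 188073\right) + Y = \left(648 + 188073\right) + 56896 = 188721 + 56896 = 245617$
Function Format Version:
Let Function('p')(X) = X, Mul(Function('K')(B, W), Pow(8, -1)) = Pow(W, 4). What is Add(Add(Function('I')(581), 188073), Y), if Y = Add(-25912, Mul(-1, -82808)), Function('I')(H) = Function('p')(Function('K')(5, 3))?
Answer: 245617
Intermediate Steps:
Function('K')(B, W) = Mul(8, Pow(W, 4))
Function('I')(H) = 648 (Function('I')(H) = Mul(8, Pow(3, 4)) = Mul(8, 81) = 648)
Y = 56896 (Y = Add(-25912, 82808) = 56896)
Add(Add(Function('I')(581), 188073), Y) = Add(Add(648, 188073), 56896) = Add(188721, 56896) = 245617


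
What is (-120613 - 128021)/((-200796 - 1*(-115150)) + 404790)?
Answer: -124317/159572 ≈ -0.77907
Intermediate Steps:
(-120613 - 128021)/((-200796 - 1*(-115150)) + 404790) = -248634/((-200796 + 115150) + 404790) = -248634/(-85646 + 404790) = -248634/319144 = -248634*1/319144 = -124317/159572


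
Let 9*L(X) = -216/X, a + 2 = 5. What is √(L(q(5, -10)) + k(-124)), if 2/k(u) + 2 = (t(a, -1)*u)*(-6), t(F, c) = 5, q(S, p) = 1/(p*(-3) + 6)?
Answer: 5*I*√706717/143 ≈ 29.394*I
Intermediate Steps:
a = 3 (a = -2 + 5 = 3)
q(S, p) = 1/(6 - 3*p) (q(S, p) = 1/(-3*p + 6) = 1/(6 - 3*p))
L(X) = -24/X (L(X) = (-216/X)/9 = -24/X)
k(u) = 2/(-2 - 30*u) (k(u) = 2/(-2 + (5*u)*(-6)) = 2/(-2 - 30*u))
√(L(q(5, -10)) + k(-124)) = √(-24/((-1/(-6 + 3*(-10)))) - 1/(1 + 15*(-124))) = √(-24/((-1/(-6 - 30))) - 1/(1 - 1860)) = √(-24/((-1/(-36))) - 1/(-1859)) = √(-24/((-1*(-1/36))) - 1*(-1/1859)) = √(-24/1/36 + 1/1859) = √(-24*36 + 1/1859) = √(-864 + 1/1859) = √(-1606175/1859) = 5*I*√706717/143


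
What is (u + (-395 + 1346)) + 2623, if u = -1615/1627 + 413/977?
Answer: 5680249442/1589579 ≈ 3573.4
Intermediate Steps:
u = -905904/1589579 (u = -1615*1/1627 + 413*(1/977) = -1615/1627 + 413/977 = -905904/1589579 ≈ -0.56990)
(u + (-395 + 1346)) + 2623 = (-905904/1589579 + (-395 + 1346)) + 2623 = (-905904/1589579 + 951) + 2623 = 1510783725/1589579 + 2623 = 5680249442/1589579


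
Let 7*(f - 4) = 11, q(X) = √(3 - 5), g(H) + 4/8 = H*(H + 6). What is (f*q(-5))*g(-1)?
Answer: -429*I*√2/14 ≈ -43.336*I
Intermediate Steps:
g(H) = -½ + H*(6 + H) (g(H) = -½ + H*(H + 6) = -½ + H*(6 + H))
q(X) = I*√2 (q(X) = √(-2) = I*√2)
f = 39/7 (f = 4 + (⅐)*11 = 4 + 11/7 = 39/7 ≈ 5.5714)
(f*q(-5))*g(-1) = (39*(I*√2)/7)*(-½ + (-1)² + 6*(-1)) = (39*I*√2/7)*(-½ + 1 - 6) = (39*I*√2/7)*(-11/2) = -429*I*√2/14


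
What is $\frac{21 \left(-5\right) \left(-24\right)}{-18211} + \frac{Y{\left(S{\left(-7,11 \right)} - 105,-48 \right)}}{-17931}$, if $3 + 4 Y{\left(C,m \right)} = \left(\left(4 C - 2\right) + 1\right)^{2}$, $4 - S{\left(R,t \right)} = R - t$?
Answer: $- \frac{366681571}{217694294} \approx -1.6844$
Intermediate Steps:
$S{\left(R,t \right)} = 4 + t - R$ ($S{\left(R,t \right)} = 4 - \left(R - t\right) = 4 + t - R$)
$Y{\left(C,m \right)} = - \frac{3}{4} + \frac{\left(-1 + 4 C\right)^{2}}{4}$ ($Y{\left(C,m \right)} = - \frac{3}{4} + \frac{\left(\left(4 C - 2\right) + 1\right)^{2}}{4} = - \frac{3}{4} + \frac{\left(\left(-2 + 4 C\right) + 1\right)^{2}}{4} = - \frac{3}{4} + \frac{\left(-1 + 4 C\right)^{2}}{4}$)
$\frac{21 \left(-5\right) \left(-24\right)}{-18211} + \frac{Y{\left(S{\left(-7,11 \right)} - 105,-48 \right)}}{-17931} = \frac{21 \left(-5\right) \left(-24\right)}{-18211} + \frac{- \frac{3}{4} + \frac{\left(-1 + 4 \left(\left(4 + 11 - -7\right) - 105\right)\right)^{2}}{4}}{-17931} = \left(-105\right) \left(-24\right) \left(- \frac{1}{18211}\right) + \left(- \frac{3}{4} + \frac{\left(-1 + 4 \left(\left(4 + 11 + 7\right) - 105\right)\right)^{2}}{4}\right) \left(- \frac{1}{17931}\right) = 2520 \left(- \frac{1}{18211}\right) + \left(- \frac{3}{4} + \frac{\left(-1 + 4 \left(22 - 105\right)\right)^{2}}{4}\right) \left(- \frac{1}{17931}\right) = - \frac{2520}{18211} + \left(- \frac{3}{4} + \frac{\left(-1 + 4 \left(-83\right)\right)^{2}}{4}\right) \left(- \frac{1}{17931}\right) = - \frac{2520}{18211} + \left(- \frac{3}{4} + \frac{\left(-1 - 332\right)^{2}}{4}\right) \left(- \frac{1}{17931}\right) = - \frac{2520}{18211} + \left(- \frac{3}{4} + \frac{\left(-333\right)^{2}}{4}\right) \left(- \frac{1}{17931}\right) = - \frac{2520}{18211} + \left(- \frac{3}{4} + \frac{1}{4} \cdot 110889\right) \left(- \frac{1}{17931}\right) = - \frac{2520}{18211} + \left(- \frac{3}{4} + \frac{110889}{4}\right) \left(- \frac{1}{17931}\right) = - \frac{2520}{18211} + \frac{55443}{2} \left(- \frac{1}{17931}\right) = - \frac{2520}{18211} - \frac{18481}{11954} = - \frac{366681571}{217694294}$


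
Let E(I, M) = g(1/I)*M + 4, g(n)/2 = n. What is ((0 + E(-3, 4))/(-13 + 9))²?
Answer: ⅑ ≈ 0.11111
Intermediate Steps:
g(n) = 2*n
E(I, M) = 4 + 2*M/I (E(I, M) = (2/I)*M + 4 = 2*M/I + 4 = 4 + 2*M/I)
((0 + E(-3, 4))/(-13 + 9))² = ((0 + (4 + 2*4/(-3)))/(-13 + 9))² = ((0 + (4 + 2*4*(-⅓)))/(-4))² = ((0 + (4 - 8/3))*(-¼))² = ((0 + 4/3)*(-¼))² = ((4/3)*(-¼))² = (-⅓)² = ⅑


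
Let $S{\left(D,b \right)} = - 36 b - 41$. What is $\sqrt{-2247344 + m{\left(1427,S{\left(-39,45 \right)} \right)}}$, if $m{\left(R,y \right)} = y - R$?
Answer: $24 i \sqrt{3907} \approx 1500.1 i$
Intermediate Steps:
$S{\left(D,b \right)} = -41 - 36 b$
$\sqrt{-2247344 + m{\left(1427,S{\left(-39,45 \right)} \right)}} = \sqrt{-2247344 - 3088} = \sqrt{-2250432} = 24 i \sqrt{3907}$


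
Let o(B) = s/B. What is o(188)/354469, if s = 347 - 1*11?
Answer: 84/16660043 ≈ 5.0420e-6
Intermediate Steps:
s = 336 (s = 347 - 11 = 336)
o(B) = 336/B
o(188)/354469 = (336/188)/354469 = (336*(1/188))*(1/354469) = (84/47)*(1/354469) = 84/16660043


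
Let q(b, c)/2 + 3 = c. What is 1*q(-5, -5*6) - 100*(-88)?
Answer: 8734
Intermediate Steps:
q(b, c) = -6 + 2*c
1*q(-5, -5*6) - 100*(-88) = 1*(-6 + 2*(-5*6)) - 100*(-88) = 1*(-6 + 2*(-30)) + 8800 = 1*(-6 - 60) + 8800 = 1*(-66) + 8800 = -66 + 8800 = 8734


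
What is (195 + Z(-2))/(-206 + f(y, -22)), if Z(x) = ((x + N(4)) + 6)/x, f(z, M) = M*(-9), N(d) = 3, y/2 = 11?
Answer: -383/16 ≈ -23.938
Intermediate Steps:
y = 22 (y = 2*11 = 22)
f(z, M) = -9*M
Z(x) = (9 + x)/x (Z(x) = ((x + 3) + 6)/x = ((3 + x) + 6)/x = (9 + x)/x)
(195 + Z(-2))/(-206 + f(y, -22)) = (195 + (9 - 2)/(-2))/(-206 - 9*(-22)) = (195 - ½*7)/(-206 + 198) = (195 - 7/2)/(-8) = (383/2)*(-⅛) = -383/16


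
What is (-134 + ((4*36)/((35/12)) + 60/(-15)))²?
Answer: 9622404/1225 ≈ 7855.0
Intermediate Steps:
(-134 + ((4*36)/((35/12)) + 60/(-15)))² = (-134 + (144/((35*(1/12))) + 60*(-1/15)))² = (-134 + (144/(35/12) - 4))² = (-134 + (144*(12/35) - 4))² = (-134 + (1728/35 - 4))² = (-134 + 1588/35)² = (-3102/35)² = 9622404/1225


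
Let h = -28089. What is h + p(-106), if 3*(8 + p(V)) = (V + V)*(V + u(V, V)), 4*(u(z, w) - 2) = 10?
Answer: -62773/3 ≈ -20924.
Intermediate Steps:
u(z, w) = 9/2 (u(z, w) = 2 + (¼)*10 = 2 + 5/2 = 9/2)
p(V) = -8 + 2*V*(9/2 + V)/3 (p(V) = -8 + ((V + V)*(V + 9/2))/3 = -8 + ((2*V)*(9/2 + V))/3 = -8 + (2*V*(9/2 + V))/3 = -8 + 2*V*(9/2 + V)/3)
h + p(-106) = -28089 + (-8 + 3*(-106) + (⅔)*(-106)²) = -28089 + (-8 - 318 + (⅔)*11236) = -28089 + (-8 - 318 + 22472/3) = -28089 + 21494/3 = -62773/3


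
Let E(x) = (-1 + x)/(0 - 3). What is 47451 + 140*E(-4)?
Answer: 143053/3 ≈ 47684.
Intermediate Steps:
E(x) = ⅓ - x/3 (E(x) = (-1 + x)/(-3) = (-1 + x)*(-⅓) = ⅓ - x/3)
47451 + 140*E(-4) = 47451 + 140*(⅓ - ⅓*(-4)) = 47451 + 140*(⅓ + 4/3) = 47451 + 140*(5/3) = 47451 + 700/3 = 143053/3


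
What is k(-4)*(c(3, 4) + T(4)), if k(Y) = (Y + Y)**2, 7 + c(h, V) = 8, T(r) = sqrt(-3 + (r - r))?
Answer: 64 + 64*I*sqrt(3) ≈ 64.0 + 110.85*I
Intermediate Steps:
T(r) = I*sqrt(3) (T(r) = sqrt(-3 + 0) = sqrt(-3) = I*sqrt(3))
c(h, V) = 1 (c(h, V) = -7 + 8 = 1)
k(Y) = 4*Y**2 (k(Y) = (2*Y)**2 = 4*Y**2)
k(-4)*(c(3, 4) + T(4)) = (4*(-4)**2)*(1 + I*sqrt(3)) = (4*16)*(1 + I*sqrt(3)) = 64*(1 + I*sqrt(3)) = 64 + 64*I*sqrt(3)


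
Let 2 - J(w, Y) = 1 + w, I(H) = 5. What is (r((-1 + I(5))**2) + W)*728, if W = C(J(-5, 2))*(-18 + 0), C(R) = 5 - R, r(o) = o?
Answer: 24752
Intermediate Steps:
J(w, Y) = 1 - w (J(w, Y) = 2 - (1 + w) = 2 + (-1 - w) = 1 - w)
W = 18 (W = (5 - (1 - 1*(-5)))*(-18 + 0) = (5 - (1 + 5))*(-18) = (5 - 1*6)*(-18) = (5 - 6)*(-18) = -1*(-18) = 18)
(r((-1 + I(5))**2) + W)*728 = ((-1 + 5)**2 + 18)*728 = (4**2 + 18)*728 = (16 + 18)*728 = 34*728 = 24752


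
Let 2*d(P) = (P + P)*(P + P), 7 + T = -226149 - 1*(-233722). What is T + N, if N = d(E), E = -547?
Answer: 605984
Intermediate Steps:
T = 7566 (T = -7 + (-226149 - 1*(-233722)) = -7 + (-226149 + 233722) = -7 + 7573 = 7566)
d(P) = 2*P**2 (d(P) = ((P + P)*(P + P))/2 = ((2*P)*(2*P))/2 = (4*P**2)/2 = 2*P**2)
N = 598418 (N = 2*(-547)**2 = 2*299209 = 598418)
T + N = 7566 + 598418 = 605984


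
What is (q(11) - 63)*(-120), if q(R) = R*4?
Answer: 2280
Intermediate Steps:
q(R) = 4*R
(q(11) - 63)*(-120) = (4*11 - 63)*(-120) = (44 - 63)*(-120) = -19*(-120) = 2280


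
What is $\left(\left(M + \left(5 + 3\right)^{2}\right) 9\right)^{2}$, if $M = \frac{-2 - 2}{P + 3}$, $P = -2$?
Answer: $291600$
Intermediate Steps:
$M = -4$ ($M = \frac{-2 - 2}{-2 + 3} = - \frac{4}{1} = \left(-4\right) 1 = -4$)
$\left(\left(M + \left(5 + 3\right)^{2}\right) 9\right)^{2} = \left(\left(-4 + \left(5 + 3\right)^{2}\right) 9\right)^{2} = \left(\left(-4 + 8^{2}\right) 9\right)^{2} = \left(\left(-4 + 64\right) 9\right)^{2} = \left(60 \cdot 9\right)^{2} = 540^{2} = 291600$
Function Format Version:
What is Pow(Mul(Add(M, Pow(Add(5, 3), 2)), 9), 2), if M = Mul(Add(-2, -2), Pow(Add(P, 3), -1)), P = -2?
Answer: 291600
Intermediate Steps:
M = -4 (M = Mul(Add(-2, -2), Pow(Add(-2, 3), -1)) = Mul(-4, Pow(1, -1)) = Mul(-4, 1) = -4)
Pow(Mul(Add(M, Pow(Add(5, 3), 2)), 9), 2) = Pow(Mul(Add(-4, Pow(Add(5, 3), 2)), 9), 2) = Pow(Mul(Add(-4, Pow(8, 2)), 9), 2) = Pow(Mul(Add(-4, 64), 9), 2) = Pow(Mul(60, 9), 2) = Pow(540, 2) = 291600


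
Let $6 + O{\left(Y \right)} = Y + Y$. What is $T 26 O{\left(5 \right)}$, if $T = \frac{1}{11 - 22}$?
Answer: $- \frac{104}{11} \approx -9.4545$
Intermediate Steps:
$O{\left(Y \right)} = -6 + 2 Y$ ($O{\left(Y \right)} = -6 + \left(Y + Y\right) = -6 + 2 Y$)
$T = - \frac{1}{11}$ ($T = \frac{1}{-11} = - \frac{1}{11} \approx -0.090909$)
$T 26 O{\left(5 \right)} = \left(- \frac{1}{11}\right) 26 \left(-6 + 2 \cdot 5\right) = - \frac{26 \left(-6 + 10\right)}{11} = \left(- \frac{26}{11}\right) 4 = - \frac{104}{11}$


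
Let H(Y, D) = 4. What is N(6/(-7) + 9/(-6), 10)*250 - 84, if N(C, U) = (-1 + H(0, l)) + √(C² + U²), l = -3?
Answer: 666 + 125*√20689/7 ≈ 3234.5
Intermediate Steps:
N(C, U) = 3 + √(C² + U²) (N(C, U) = (-1 + 4) + √(C² + U²) = 3 + √(C² + U²))
N(6/(-7) + 9/(-6), 10)*250 - 84 = (3 + √((6/(-7) + 9/(-6))² + 10²))*250 - 84 = (3 + √((6*(-⅐) + 9*(-⅙))² + 100))*250 - 84 = (3 + √((-6/7 - 3/2)² + 100))*250 - 84 = (3 + √((-33/14)² + 100))*250 - 84 = (3 + √(1089/196 + 100))*250 - 84 = (3 + √(20689/196))*250 - 84 = (3 + √20689/14)*250 - 84 = (750 + 125*√20689/7) - 84 = 666 + 125*√20689/7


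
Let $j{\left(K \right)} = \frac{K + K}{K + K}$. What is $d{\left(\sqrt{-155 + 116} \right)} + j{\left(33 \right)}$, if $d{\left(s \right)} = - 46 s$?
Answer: $1 - 46 i \sqrt{39} \approx 1.0 - 287.27 i$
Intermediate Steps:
$j{\left(K \right)} = 1$ ($j{\left(K \right)} = \frac{2 K}{2 K} = 2 K \frac{1}{2 K} = 1$)
$d{\left(\sqrt{-155 + 116} \right)} + j{\left(33 \right)} = - 46 \sqrt{-155 + 116} + 1 = - 46 \sqrt{-39} + 1 = - 46 i \sqrt{39} + 1 = 1 - 46 i \sqrt{39}$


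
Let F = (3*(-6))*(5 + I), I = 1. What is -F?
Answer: 108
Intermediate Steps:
F = -108 (F = (3*(-6))*(5 + 1) = -18*6 = -108)
-F = -1*(-108) = 108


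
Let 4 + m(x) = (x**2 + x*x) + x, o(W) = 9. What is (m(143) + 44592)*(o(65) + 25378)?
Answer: 2173863423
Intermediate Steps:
m(x) = -4 + x + 2*x**2 (m(x) = -4 + ((x**2 + x*x) + x) = -4 + ((x**2 + x**2) + x) = -4 + (2*x**2 + x) = -4 + (x + 2*x**2) = -4 + x + 2*x**2)
(m(143) + 44592)*(o(65) + 25378) = ((-4 + 143 + 2*143**2) + 44592)*(9 + 25378) = ((-4 + 143 + 2*20449) + 44592)*25387 = ((-4 + 143 + 40898) + 44592)*25387 = (41037 + 44592)*25387 = 85629*25387 = 2173863423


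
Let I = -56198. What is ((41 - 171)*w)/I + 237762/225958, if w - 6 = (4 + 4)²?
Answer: 3854491669/3174596921 ≈ 1.2142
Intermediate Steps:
w = 70 (w = 6 + (4 + 4)² = 6 + 8² = 6 + 64 = 70)
((41 - 171)*w)/I + 237762/225958 = ((41 - 171)*70)/(-56198) + 237762/225958 = -130*70*(-1/56198) + 237762*(1/225958) = -9100*(-1/56198) + 118881/112979 = 4550/28099 + 118881/112979 = 3854491669/3174596921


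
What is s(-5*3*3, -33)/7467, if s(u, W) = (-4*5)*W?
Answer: 220/2489 ≈ 0.088389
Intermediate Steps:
s(u, W) = -20*W
s(-5*3*3, -33)/7467 = -20*(-33)/7467 = 660*(1/7467) = 220/2489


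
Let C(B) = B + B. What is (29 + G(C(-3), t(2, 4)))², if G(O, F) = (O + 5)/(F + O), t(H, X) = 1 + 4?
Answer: 900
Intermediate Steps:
t(H, X) = 5
C(B) = 2*B
G(O, F) = (5 + O)/(F + O)
(29 + G(C(-3), t(2, 4)))² = (29 + (5 + 2*(-3))/(5 + 2*(-3)))² = (29 + (5 - 6)/(5 - 6))² = (29 - 1/(-1))² = (29 - 1*(-1))² = (29 + 1)² = 30² = 900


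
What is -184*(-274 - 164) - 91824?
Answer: -11232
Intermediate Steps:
-184*(-274 - 164) - 91824 = -184*(-438) - 91824 = 80592 - 91824 = -11232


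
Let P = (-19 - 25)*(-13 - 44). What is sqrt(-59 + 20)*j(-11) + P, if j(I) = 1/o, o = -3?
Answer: 2508 - I*sqrt(39)/3 ≈ 2508.0 - 2.0817*I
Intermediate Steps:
j(I) = -1/3 (j(I) = 1/(-3) = 1*(-1/3) = -1/3)
P = 2508 (P = -44*(-57) = 2508)
sqrt(-59 + 20)*j(-11) + P = sqrt(-59 + 20)*(-1/3) + 2508 = sqrt(-39)*(-1/3) + 2508 = (I*sqrt(39))*(-1/3) + 2508 = -I*sqrt(39)/3 + 2508 = 2508 - I*sqrt(39)/3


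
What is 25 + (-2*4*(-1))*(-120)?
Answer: -935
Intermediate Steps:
25 + (-2*4*(-1))*(-120) = 25 - 8*(-1)*(-120) = 25 + 8*(-120) = 25 - 960 = -935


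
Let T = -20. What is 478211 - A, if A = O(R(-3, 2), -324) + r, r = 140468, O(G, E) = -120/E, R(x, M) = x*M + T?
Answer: 9119051/27 ≈ 3.3774e+5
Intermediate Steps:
R(x, M) = -20 + M*x (R(x, M) = x*M - 20 = M*x - 20 = -20 + M*x)
A = 3792646/27 (A = -120/(-324) + 140468 = -120*(-1/324) + 140468 = 10/27 + 140468 = 3792646/27 ≈ 1.4047e+5)
478211 - A = 478211 - 1*3792646/27 = 478211 - 3792646/27 = 9119051/27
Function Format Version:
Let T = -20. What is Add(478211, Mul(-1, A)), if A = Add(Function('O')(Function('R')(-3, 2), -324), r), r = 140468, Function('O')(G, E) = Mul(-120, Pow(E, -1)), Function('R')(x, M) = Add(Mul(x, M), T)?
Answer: Rational(9119051, 27) ≈ 3.3774e+5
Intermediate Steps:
Function('R')(x, M) = Add(-20, Mul(M, x)) (Function('R')(x, M) = Add(Mul(x, M), -20) = Add(Mul(M, x), -20) = Add(-20, Mul(M, x)))
A = Rational(3792646, 27) (A = Add(Mul(-120, Pow(-324, -1)), 140468) = Add(Mul(-120, Rational(-1, 324)), 140468) = Add(Rational(10, 27), 140468) = Rational(3792646, 27) ≈ 1.4047e+5)
Add(478211, Mul(-1, A)) = Add(478211, Mul(-1, Rational(3792646, 27))) = Add(478211, Rational(-3792646, 27)) = Rational(9119051, 27)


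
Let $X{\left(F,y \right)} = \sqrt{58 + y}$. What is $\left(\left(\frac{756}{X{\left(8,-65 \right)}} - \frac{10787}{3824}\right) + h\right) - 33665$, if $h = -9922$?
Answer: $- \frac{166687475}{3824} - 108 i \sqrt{7} \approx -43590.0 - 285.74 i$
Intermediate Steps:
$\left(\left(\frac{756}{X{\left(8,-65 \right)}} - \frac{10787}{3824}\right) + h\right) - 33665 = \left(\left(\frac{756}{\sqrt{58 - 65}} - \frac{10787}{3824}\right) - 9922\right) - 33665 = \left(\left(\frac{756}{\sqrt{-7}} - \frac{10787}{3824}\right) - 9922\right) - 33665 = \left(\left(\frac{756}{i \sqrt{7}} - \frac{10787}{3824}\right) - 9922\right) - 33665 = \left(\left(756 \left(- \frac{i \sqrt{7}}{7}\right) - \frac{10787}{3824}\right) - 9922\right) - 33665 = \left(\left(- 108 i \sqrt{7} - \frac{10787}{3824}\right) - 9922\right) - 33665 = \left(\left(- \frac{10787}{3824} - 108 i \sqrt{7}\right) - 9922\right) - 33665 = \left(- \frac{37952515}{3824} - 108 i \sqrt{7}\right) - 33665 = - \frac{166687475}{3824} - 108 i \sqrt{7}$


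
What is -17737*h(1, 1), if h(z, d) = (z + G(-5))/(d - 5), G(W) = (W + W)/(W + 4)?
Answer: 195107/4 ≈ 48777.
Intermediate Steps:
G(W) = 2*W/(4 + W) (G(W) = (2*W)/(4 + W) = 2*W/(4 + W))
h(z, d) = (10 + z)/(-5 + d) (h(z, d) = (z + 2*(-5)/(4 - 5))/(d - 5) = (z + 2*(-5)/(-1))/(-5 + d) = (z + 2*(-5)*(-1))/(-5 + d) = (z + 10)/(-5 + d) = (10 + z)/(-5 + d))
-17737*h(1, 1) = -17737*(10 + 1)/(-5 + 1) = -17737*11/(-4) = -(-17737)*11/4 = -17737*(-11/4) = 195107/4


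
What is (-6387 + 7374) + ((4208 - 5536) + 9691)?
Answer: 9350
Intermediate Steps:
(-6387 + 7374) + ((4208 - 5536) + 9691) = 987 + (-1328 + 9691) = 987 + 8363 = 9350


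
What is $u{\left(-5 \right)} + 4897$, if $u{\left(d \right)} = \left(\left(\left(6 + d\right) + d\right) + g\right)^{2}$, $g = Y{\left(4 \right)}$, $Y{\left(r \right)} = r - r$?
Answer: $4913$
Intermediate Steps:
$Y{\left(r \right)} = 0$
$g = 0$
$u{\left(d \right)} = \left(6 + 2 d\right)^{2}$ ($u{\left(d \right)} = \left(\left(\left(6 + d\right) + d\right) + 0\right)^{2} = \left(\left(6 + 2 d\right) + 0\right)^{2} = \left(6 + 2 d\right)^{2}$)
$u{\left(-5 \right)} + 4897 = 4 \left(3 - 5\right)^{2} + 4897 = 4 \left(-2\right)^{2} + 4897 = 4 \cdot 4 + 4897 = 16 + 4897 = 4913$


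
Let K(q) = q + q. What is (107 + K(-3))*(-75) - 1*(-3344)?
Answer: -4231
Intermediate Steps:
K(q) = 2*q
(107 + K(-3))*(-75) - 1*(-3344) = (107 + 2*(-3))*(-75) - 1*(-3344) = (107 - 6)*(-75) + 3344 = 101*(-75) + 3344 = -7575 + 3344 = -4231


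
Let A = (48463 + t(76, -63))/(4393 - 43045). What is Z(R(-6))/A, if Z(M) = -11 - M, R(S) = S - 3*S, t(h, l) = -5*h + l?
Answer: 222249/12005 ≈ 18.513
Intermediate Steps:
t(h, l) = l - 5*h
R(S) = -2*S
A = -12005/9663 (A = (48463 + (-63 - 5*76))/(4393 - 43045) = (48463 + (-63 - 380))/(-38652) = (48463 - 443)*(-1/38652) = 48020*(-1/38652) = -12005/9663 ≈ -1.2424)
Z(R(-6))/A = (-11 - (-2)*(-6))/(-12005/9663) = (-11 - 1*12)*(-9663/12005) = (-11 - 12)*(-9663/12005) = -23*(-9663/12005) = 222249/12005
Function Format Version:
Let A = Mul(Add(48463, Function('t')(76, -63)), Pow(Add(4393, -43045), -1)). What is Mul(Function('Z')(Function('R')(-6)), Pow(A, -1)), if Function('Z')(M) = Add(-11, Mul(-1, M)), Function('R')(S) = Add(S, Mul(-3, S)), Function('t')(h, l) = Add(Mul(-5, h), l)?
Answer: Rational(222249, 12005) ≈ 18.513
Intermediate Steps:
Function('t')(h, l) = Add(l, Mul(-5, h))
Function('R')(S) = Mul(-2, S)
A = Rational(-12005, 9663) (A = Mul(Add(48463, Add(-63, Mul(-5, 76))), Pow(Add(4393, -43045), -1)) = Mul(Add(48463, Add(-63, -380)), Pow(-38652, -1)) = Mul(Add(48463, -443), Rational(-1, 38652)) = Mul(48020, Rational(-1, 38652)) = Rational(-12005, 9663) ≈ -1.2424)
Mul(Function('Z')(Function('R')(-6)), Pow(A, -1)) = Mul(Add(-11, Mul(-1, Mul(-2, -6))), Pow(Rational(-12005, 9663), -1)) = Mul(Add(-11, Mul(-1, 12)), Rational(-9663, 12005)) = Mul(Add(-11, -12), Rational(-9663, 12005)) = Mul(-23, Rational(-9663, 12005)) = Rational(222249, 12005)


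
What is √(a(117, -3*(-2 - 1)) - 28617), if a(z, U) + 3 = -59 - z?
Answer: 2*I*√7199 ≈ 169.69*I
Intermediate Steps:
a(z, U) = -62 - z (a(z, U) = -3 + (-59 - z) = -62 - z)
√(a(117, -3*(-2 - 1)) - 28617) = √((-62 - 1*117) - 28617) = √((-62 - 117) - 28617) = √(-179 - 28617) = √(-28796) = 2*I*√7199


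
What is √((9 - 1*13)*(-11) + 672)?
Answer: 2*√179 ≈ 26.758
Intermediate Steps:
√((9 - 1*13)*(-11) + 672) = √((9 - 13)*(-11) + 672) = √(-4*(-11) + 672) = √(44 + 672) = √716 = 2*√179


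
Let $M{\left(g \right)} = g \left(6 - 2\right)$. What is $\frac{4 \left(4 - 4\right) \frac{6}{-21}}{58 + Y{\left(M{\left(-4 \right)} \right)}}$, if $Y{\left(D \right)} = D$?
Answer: $0$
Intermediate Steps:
$M{\left(g \right)} = 4 g$ ($M{\left(g \right)} = g 4 = 4 g$)
$\frac{4 \left(4 - 4\right) \frac{6}{-21}}{58 + Y{\left(M{\left(-4 \right)} \right)}} = \frac{4 \left(4 - 4\right) \frac{6}{-21}}{58 + 4 \left(-4\right)} = \frac{4 \cdot 0 \cdot 6 \left(- \frac{1}{21}\right)}{58 - 16} = \frac{0 \left(- \frac{2}{7}\right)}{42} = 0 \cdot \frac{1}{42} = 0$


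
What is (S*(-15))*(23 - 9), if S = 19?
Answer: -3990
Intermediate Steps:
(S*(-15))*(23 - 9) = (19*(-15))*(23 - 9) = -285*14 = -3990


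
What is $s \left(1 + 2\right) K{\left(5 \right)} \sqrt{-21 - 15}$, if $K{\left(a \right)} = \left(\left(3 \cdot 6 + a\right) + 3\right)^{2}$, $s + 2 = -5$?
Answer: $- 85176 i \approx - 85176.0 i$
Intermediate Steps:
$s = -7$ ($s = -2 - 5 = -7$)
$K{\left(a \right)} = \left(21 + a\right)^{2}$ ($K{\left(a \right)} = \left(\left(18 + a\right) + 3\right)^{2} = \left(21 + a\right)^{2}$)
$s \left(1 + 2\right) K{\left(5 \right)} \sqrt{-21 - 15} = - 7 \left(1 + 2\right) \left(21 + 5\right)^{2} \sqrt{-21 - 15} = \left(-7\right) 3 \cdot 26^{2} \sqrt{-36} = \left(-21\right) 676 \cdot 6 i = - 14196 \cdot 6 i = - 85176 i$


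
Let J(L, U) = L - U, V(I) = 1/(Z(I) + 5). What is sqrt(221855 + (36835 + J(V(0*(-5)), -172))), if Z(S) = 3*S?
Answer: sqrt(6471555)/5 ≈ 508.79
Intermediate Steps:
V(I) = 1/(5 + 3*I) (V(I) = 1/(3*I + 5) = 1/(5 + 3*I))
sqrt(221855 + (36835 + J(V(0*(-5)), -172))) = sqrt(221855 + (36835 + (1/(5 + 3*(0*(-5))) - 1*(-172)))) = sqrt(221855 + (36835 + (1/(5 + 3*0) + 172))) = sqrt(221855 + (36835 + (1/(5 + 0) + 172))) = sqrt(221855 + (36835 + (1/5 + 172))) = sqrt(221855 + (36835 + 861/5)) = sqrt(221855 + 185036/5) = sqrt(1294311/5) = sqrt(6471555)/5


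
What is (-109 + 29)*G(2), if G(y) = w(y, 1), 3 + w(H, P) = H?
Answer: 80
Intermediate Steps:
w(H, P) = -3 + H
G(y) = -3 + y
(-109 + 29)*G(2) = (-109 + 29)*(-3 + 2) = -80*(-1) = 80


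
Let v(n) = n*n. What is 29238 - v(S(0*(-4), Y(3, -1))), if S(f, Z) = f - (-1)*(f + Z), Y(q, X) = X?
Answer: 29237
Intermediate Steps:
S(f, Z) = Z + 2*f (S(f, Z) = f - (-1)*(Z + f) = f - (-Z - f) = f + (Z + f) = Z + 2*f)
v(n) = n²
29238 - v(S(0*(-4), Y(3, -1))) = 29238 - (-1 + 2*(0*(-4)))² = 29238 - (-1 + 2*0)² = 29238 - (-1 + 0)² = 29238 - 1*(-1)² = 29238 - 1*1 = 29238 - 1 = 29237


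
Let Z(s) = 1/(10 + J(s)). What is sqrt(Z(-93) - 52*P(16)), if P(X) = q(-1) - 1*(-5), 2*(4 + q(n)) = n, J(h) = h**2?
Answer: I*sqrt(1949426647)/8659 ≈ 5.099*I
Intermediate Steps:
q(n) = -4 + n/2
P(X) = 1/2 (P(X) = (-4 + (1/2)*(-1)) - 1*(-5) = (-4 - 1/2) + 5 = -9/2 + 5 = 1/2)
Z(s) = 1/(10 + s**2)
sqrt(Z(-93) - 52*P(16)) = sqrt(1/(10 + (-93)**2) - 52*1/2) = sqrt(1/(10 + 8649) - 26) = sqrt(1/8659 - 26) = sqrt(-225133/8659) = I*sqrt(1949426647)/8659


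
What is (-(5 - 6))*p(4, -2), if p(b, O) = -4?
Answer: -4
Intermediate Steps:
(-(5 - 6))*p(4, -2) = -(5 - 6)*(-4) = -1*(-1)*(-4) = 1*(-4) = -4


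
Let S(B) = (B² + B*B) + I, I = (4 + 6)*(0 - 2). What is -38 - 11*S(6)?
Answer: -610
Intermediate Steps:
I = -20 (I = 10*(-2) = -20)
S(B) = -20 + 2*B² (S(B) = (B² + B*B) - 20 = (B² + B²) - 20 = 2*B² - 20 = -20 + 2*B²)
-38 - 11*S(6) = -38 - 11*(-20 + 2*6²) = -38 - 11*(-20 + 2*36) = -38 - 11*(-20 + 72) = -38 - 11*52 = -38 - 572 = -610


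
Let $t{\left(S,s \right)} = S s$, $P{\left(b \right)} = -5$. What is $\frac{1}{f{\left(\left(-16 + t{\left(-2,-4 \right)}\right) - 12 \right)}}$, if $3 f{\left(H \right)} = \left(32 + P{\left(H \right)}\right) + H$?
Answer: $\frac{3}{7} \approx 0.42857$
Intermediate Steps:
$f{\left(H \right)} = 9 + \frac{H}{3}$ ($f{\left(H \right)} = \frac{\left(32 - 5\right) + H}{3} = \frac{27 + H}{3} = 9 + \frac{H}{3}$)
$\frac{1}{f{\left(\left(-16 + t{\left(-2,-4 \right)}\right) - 12 \right)}} = \frac{1}{9 + \frac{\left(-16 - -8\right) - 12}{3}} = \frac{1}{9 + \frac{\left(-16 + 8\right) - 12}{3}} = \frac{1}{9 + \frac{-8 - 12}{3}} = \frac{1}{9 + \frac{1}{3} \left(-20\right)} = \frac{1}{9 - \frac{20}{3}} = \frac{1}{\frac{7}{3}} = \frac{3}{7}$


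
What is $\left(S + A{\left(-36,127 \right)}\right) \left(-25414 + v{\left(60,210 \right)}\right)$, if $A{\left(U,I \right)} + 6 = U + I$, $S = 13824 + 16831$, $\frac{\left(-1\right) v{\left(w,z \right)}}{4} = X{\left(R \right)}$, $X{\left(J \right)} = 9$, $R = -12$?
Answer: $-782333000$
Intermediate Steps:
$v{\left(w,z \right)} = -36$ ($v{\left(w,z \right)} = \left(-4\right) 9 = -36$)
$S = 30655$
$A{\left(U,I \right)} = -6 + I + U$ ($A{\left(U,I \right)} = -6 + \left(U + I\right) = -6 + \left(I + U\right) = -6 + I + U$)
$\left(S + A{\left(-36,127 \right)}\right) \left(-25414 + v{\left(60,210 \right)}\right) = \left(30655 - -85\right) \left(-25414 - 36\right) = \left(30655 + 85\right) \left(-25450\right) = 30740 \left(-25450\right) = -782333000$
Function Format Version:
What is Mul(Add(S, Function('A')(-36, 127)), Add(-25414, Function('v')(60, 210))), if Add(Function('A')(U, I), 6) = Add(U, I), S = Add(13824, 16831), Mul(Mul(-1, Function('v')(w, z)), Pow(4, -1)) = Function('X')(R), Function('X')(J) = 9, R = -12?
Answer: -782333000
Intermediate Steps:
Function('v')(w, z) = -36 (Function('v')(w, z) = Mul(-4, 9) = -36)
S = 30655
Function('A')(U, I) = Add(-6, I, U) (Function('A')(U, I) = Add(-6, Add(U, I)) = Add(-6, Add(I, U)) = Add(-6, I, U))
Mul(Add(S, Function('A')(-36, 127)), Add(-25414, Function('v')(60, 210))) = Mul(Add(30655, Add(-6, 127, -36)), Add(-25414, -36)) = Mul(Add(30655, 85), -25450) = Mul(30740, -25450) = -782333000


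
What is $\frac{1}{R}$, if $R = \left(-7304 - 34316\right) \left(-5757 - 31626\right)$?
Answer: $\frac{1}{1555880460} \approx 6.4272 \cdot 10^{-10}$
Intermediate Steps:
$R = 1555880460$ ($R = \left(-41620\right) \left(-37383\right) = 1555880460$)
$\frac{1}{R} = \frac{1}{1555880460}$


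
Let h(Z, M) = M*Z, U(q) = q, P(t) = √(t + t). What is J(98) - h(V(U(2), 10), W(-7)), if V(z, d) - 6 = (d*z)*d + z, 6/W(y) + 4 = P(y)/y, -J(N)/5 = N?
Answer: 14*(-35*√14 + 356*I)/(√14 - 28*I) ≈ -183.47 - 40.961*I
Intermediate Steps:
P(t) = √2*√t (P(t) = √(2*t) = √2*√t)
J(N) = -5*N
W(y) = 6/(-4 + √2/√y) (W(y) = 6/(-4 + (√2*√y)/y) = 6/(-4 + √2/√y))
V(z, d) = 6 + z + z*d² (V(z, d) = 6 + ((d*z)*d + z) = 6 + (z*d² + z) = 6 + (z + z*d²) = 6 + z + z*d²)
J(98) - h(V(U(2), 10), W(-7)) = -5*98 - 6*(-7)/(-4*(-7) + √2*√(-7))*(6 + 2 + 2*10²) = -490 - 6*(-7)/(28 + √2*(I*√7))*(6 + 2 + 2*100) = -490 - 6*(-7)/(28 + I*√14)*(6 + 2 + 200) = -490 - (-42/(28 + I*√14))*208 = -490 - (-8736)/(28 + I*√14) = -490 + 8736/(28 + I*√14)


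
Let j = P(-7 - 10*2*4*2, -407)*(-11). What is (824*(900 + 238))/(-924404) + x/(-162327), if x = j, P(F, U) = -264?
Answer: -1173488220/1136785819 ≈ -1.0323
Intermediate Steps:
j = 2904 (j = -264*(-11) = 2904)
x = 2904
(824*(900 + 238))/(-924404) + x/(-162327) = (824*(900 + 238))/(-924404) + 2904/(-162327) = (824*1138)*(-1/924404) + 2904*(-1/162327) = 937712*(-1/924404) - 88/4919 = -234428/231101 - 88/4919 = -1173488220/1136785819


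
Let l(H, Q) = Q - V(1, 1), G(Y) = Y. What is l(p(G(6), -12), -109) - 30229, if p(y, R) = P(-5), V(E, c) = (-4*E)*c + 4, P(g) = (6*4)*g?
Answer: -30338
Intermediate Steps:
P(g) = 24*g
V(E, c) = 4 - 4*E*c (V(E, c) = -4*E*c + 4 = 4 - 4*E*c)
p(y, R) = -120 (p(y, R) = 24*(-5) = -120)
l(H, Q) = Q (l(H, Q) = Q - (4 - 4*1*1) = Q - (4 - 4) = Q - 1*0 = Q + 0 = Q)
l(p(G(6), -12), -109) - 30229 = -109 - 30229 = -30338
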